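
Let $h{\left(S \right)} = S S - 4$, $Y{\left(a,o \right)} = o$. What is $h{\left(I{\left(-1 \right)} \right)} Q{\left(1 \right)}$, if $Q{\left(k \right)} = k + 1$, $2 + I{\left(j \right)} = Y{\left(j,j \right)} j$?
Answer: $-6$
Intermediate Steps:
$I{\left(j \right)} = -2 + j^{2}$ ($I{\left(j \right)} = -2 + j j = -2 + j^{2}$)
$h{\left(S \right)} = -4 + S^{2}$ ($h{\left(S \right)} = S^{2} - 4 = -4 + S^{2}$)
$Q{\left(k \right)} = 1 + k$
$h{\left(I{\left(-1 \right)} \right)} Q{\left(1 \right)} = \left(-4 + \left(-2 + \left(-1\right)^{2}\right)^{2}\right) \left(1 + 1\right) = \left(-4 + \left(-2 + 1\right)^{2}\right) 2 = \left(-4 + \left(-1\right)^{2}\right) 2 = \left(-4 + 1\right) 2 = \left(-3\right) 2 = -6$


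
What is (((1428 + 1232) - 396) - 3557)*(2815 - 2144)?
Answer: -867603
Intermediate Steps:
(((1428 + 1232) - 396) - 3557)*(2815 - 2144) = ((2660 - 396) - 3557)*671 = (2264 - 3557)*671 = -1293*671 = -867603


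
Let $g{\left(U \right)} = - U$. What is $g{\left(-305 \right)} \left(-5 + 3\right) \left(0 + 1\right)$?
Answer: $-610$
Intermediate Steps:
$g{\left(-305 \right)} \left(-5 + 3\right) \left(0 + 1\right) = \left(-1\right) \left(-305\right) \left(-5 + 3\right) \left(0 + 1\right) = 305 \left(\left(-2\right) 1\right) = 305 \left(-2\right) = -610$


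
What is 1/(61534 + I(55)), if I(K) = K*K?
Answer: 1/64559 ≈ 1.5490e-5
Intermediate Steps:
I(K) = K²
1/(61534 + I(55)) = 1/(61534 + 55²) = 1/(61534 + 3025) = 1/64559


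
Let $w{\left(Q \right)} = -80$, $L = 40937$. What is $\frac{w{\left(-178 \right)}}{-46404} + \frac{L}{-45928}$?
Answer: $- \frac{473991577}{532810728} \approx -0.88961$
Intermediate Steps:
$\frac{w{\left(-178 \right)}}{-46404} + \frac{L}{-45928} = - \frac{80}{-46404} + \frac{40937}{-45928} = \left(-80\right) \left(- \frac{1}{46404}\right) + 40937 \left(- \frac{1}{45928}\right) = \frac{20}{11601} - \frac{40937}{45928} = - \frac{473991577}{532810728}$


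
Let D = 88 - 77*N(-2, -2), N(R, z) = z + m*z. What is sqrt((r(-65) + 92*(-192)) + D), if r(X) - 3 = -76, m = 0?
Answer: I*sqrt(17495) ≈ 132.27*I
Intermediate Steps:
r(X) = -73 (r(X) = 3 - 76 = -73)
N(R, z) = z (N(R, z) = z + 0*z = z + 0 = z)
D = 242 (D = 88 - 77*(-2) = 88 + 154 = 242)
sqrt((r(-65) + 92*(-192)) + D) = sqrt((-73 + 92*(-192)) + 242) = sqrt((-73 - 17664) + 242) = sqrt(-17737 + 242) = sqrt(-17495) = I*sqrt(17495)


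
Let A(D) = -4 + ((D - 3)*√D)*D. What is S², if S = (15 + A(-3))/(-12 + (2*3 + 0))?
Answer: -851/36 + 11*I*√3 ≈ -23.639 + 19.053*I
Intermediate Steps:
A(D) = -4 + D^(3/2)*(-3 + D) (A(D) = -4 + ((-3 + D)*√D)*D = -4 + (√D*(-3 + D))*D = -4 + D^(3/2)*(-3 + D))
S = -11/6 - 3*I*√3 (S = (15 + (-4 + (-3)^(5/2) - (-9)*I*√3))/(-12 + (2*3 + 0)) = (15 + (-4 + 9*I*√3 - (-9)*I*√3))/(-12 + (6 + 0)) = (15 + (-4 + 9*I*√3 + 9*I*√3))/(-12 + 6) = (15 + (-4 + 18*I*√3))/(-6) = (11 + 18*I*√3)*(-⅙) = -11/6 - 3*I*√3 ≈ -1.8333 - 5.1962*I)
S² = (-11/6 - 3*I*√3)²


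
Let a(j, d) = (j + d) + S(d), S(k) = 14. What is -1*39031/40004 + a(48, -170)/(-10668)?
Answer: -34338523/35563556 ≈ -0.96555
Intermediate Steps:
a(j, d) = 14 + d + j (a(j, d) = (j + d) + 14 = (d + j) + 14 = 14 + d + j)
-1*39031/40004 + a(48, -170)/(-10668) = -1*39031/40004 + (14 - 170 + 48)/(-10668) = -39031*1/40004 - 108*(-1/10668) = -39031/40004 + 9/889 = -34338523/35563556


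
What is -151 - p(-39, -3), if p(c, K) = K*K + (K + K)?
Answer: -154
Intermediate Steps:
p(c, K) = K² + 2*K
-151 - p(-39, -3) = -151 - (-3)*(2 - 3) = -151 - (-3)*(-1) = -151 - 1*3 = -151 - 3 = -154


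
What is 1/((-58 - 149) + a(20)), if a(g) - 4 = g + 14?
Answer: -1/169 ≈ -0.0059172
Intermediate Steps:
a(g) = 18 + g (a(g) = 4 + (g + 14) = 4 + (14 + g) = 18 + g)
1/((-58 - 149) + a(20)) = 1/((-58 - 149) + (18 + 20)) = 1/(-207 + 38) = 1/(-169) = -1/169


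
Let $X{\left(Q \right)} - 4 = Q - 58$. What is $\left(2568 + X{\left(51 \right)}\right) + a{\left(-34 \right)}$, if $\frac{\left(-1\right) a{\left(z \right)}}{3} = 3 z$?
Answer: $2871$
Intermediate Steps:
$X{\left(Q \right)} = -54 + Q$ ($X{\left(Q \right)} = 4 + \left(Q - 58\right) = 4 + \left(-58 + Q\right) = -54 + Q$)
$a{\left(z \right)} = - 9 z$ ($a{\left(z \right)} = - 3 \cdot 3 z = - 9 z$)
$\left(2568 + X{\left(51 \right)}\right) + a{\left(-34 \right)} = \left(2568 + \left(-54 + 51\right)\right) - -306 = \left(2568 - 3\right) + 306 = 2565 + 306 = 2871$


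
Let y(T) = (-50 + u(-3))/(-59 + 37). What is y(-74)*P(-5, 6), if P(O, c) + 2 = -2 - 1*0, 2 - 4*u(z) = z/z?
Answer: -199/22 ≈ -9.0455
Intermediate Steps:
u(z) = ¼ (u(z) = ½ - z/(4*z) = ½ - ¼*1 = ½ - ¼ = ¼)
P(O, c) = -4 (P(O, c) = -2 + (-2 - 1*0) = -2 + (-2 + 0) = -2 - 2 = -4)
y(T) = 199/88 (y(T) = (-50 + ¼)/(-59 + 37) = -199/4/(-22) = -199/4*(-1/22) = 199/88)
y(-74)*P(-5, 6) = (199/88)*(-4) = -199/22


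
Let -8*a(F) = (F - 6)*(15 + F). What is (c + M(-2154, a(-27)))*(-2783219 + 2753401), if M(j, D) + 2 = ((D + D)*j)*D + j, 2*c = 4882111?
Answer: 242026071495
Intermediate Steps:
c = 4882111/2 (c = (½)*4882111 = 4882111/2 ≈ 2.4411e+6)
a(F) = -(-6 + F)*(15 + F)/8 (a(F) = -(F - 6)*(15 + F)/8 = -(-6 + F)*(15 + F)/8)
M(j, D) = -2 + j + 2*j*D² (M(j, D) = -2 + (((D + D)*j)*D + j) = -2 + (((2*D)*j)*D + j) = -2 + ((2*D*j)*D + j) = -2 + (2*j*D² + j) = -2 + (j + 2*j*D²) = -2 + j + 2*j*D²)
(c + M(-2154, a(-27)))*(-2783219 + 2753401) = (4882111/2 + (-2 - 2154 + 2*(-2154)*(45/4 - 9/8*(-27) - ⅛*(-27)²)²))*(-2783219 + 2753401) = (4882111/2 + (-2 - 2154 + 2*(-2154)*(45/4 + 243/8 - ⅛*729)²))*(-29818) = (4882111/2 + (-2 - 2154 + 2*(-2154)*(45/4 + 243/8 - 729/8)²))*(-29818) = (4882111/2 + (-2 - 2154 + 2*(-2154)*(-99/2)²))*(-29818) = (4882111/2 + (-2 - 2154 + 2*(-2154)*(9801/4)))*(-29818) = (4882111/2 + (-2 - 2154 - 10555677))*(-29818) = (4882111/2 - 10557833)*(-29818) = -16233555/2*(-29818) = 242026071495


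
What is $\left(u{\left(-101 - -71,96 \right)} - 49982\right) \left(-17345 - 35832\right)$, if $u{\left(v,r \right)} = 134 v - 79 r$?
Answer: $3274958722$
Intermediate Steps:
$u{\left(v,r \right)} = - 79 r + 134 v$
$\left(u{\left(-101 - -71,96 \right)} - 49982\right) \left(-17345 - 35832\right) = \left(\left(\left(-79\right) 96 + 134 \left(-101 - -71\right)\right) - 49982\right) \left(-17345 - 35832\right) = \left(\left(-7584 + 134 \left(-101 + 71\right)\right) - 49982\right) \left(-53177\right) = \left(\left(-7584 + 134 \left(-30\right)\right) - 49982\right) \left(-53177\right) = \left(\left(-7584 - 4020\right) - 49982\right) \left(-53177\right) = \left(-11604 - 49982\right) \left(-53177\right) = \left(-61586\right) \left(-53177\right) = 3274958722$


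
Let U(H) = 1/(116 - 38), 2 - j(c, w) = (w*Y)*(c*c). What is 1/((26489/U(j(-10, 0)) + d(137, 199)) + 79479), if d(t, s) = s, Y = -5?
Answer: 1/2145820 ≈ 4.6602e-7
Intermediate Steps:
j(c, w) = 2 + 5*w*c**2 (j(c, w) = 2 - w*(-5)*c*c = 2 - (-5*w)*c**2 = 2 - (-5)*w*c**2 = 2 + 5*w*c**2)
U(H) = 1/78
1/((26489/U(j(-10, 0)) + d(137, 199)) + 79479) = 1/((26489/(1/78) + 199) + 79479) = 1/((26489*78 + 199) + 79479) = 1/((2066142 + 199) + 79479) = 1/(2066341 + 79479) = 1/2145820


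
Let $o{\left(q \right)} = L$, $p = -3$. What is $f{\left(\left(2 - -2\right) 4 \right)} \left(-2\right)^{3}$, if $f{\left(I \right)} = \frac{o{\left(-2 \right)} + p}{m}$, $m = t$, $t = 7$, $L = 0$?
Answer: $\frac{24}{7} \approx 3.4286$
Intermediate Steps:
$o{\left(q \right)} = 0$
$m = 7$
$f{\left(I \right)} = - \frac{3}{7}$ ($f{\left(I \right)} = \frac{0 - 3}{7} = \left(-3\right) \frac{1}{7} = - \frac{3}{7}$)
$f{\left(\left(2 - -2\right) 4 \right)} \left(-2\right)^{3} = - \frac{3 \left(-2\right)^{3}}{7} = \left(- \frac{3}{7}\right) \left(-8\right) = \frac{24}{7}$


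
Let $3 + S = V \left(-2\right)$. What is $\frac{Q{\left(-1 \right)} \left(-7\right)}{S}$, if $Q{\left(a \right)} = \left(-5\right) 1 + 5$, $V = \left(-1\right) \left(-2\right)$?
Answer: $0$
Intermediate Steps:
$V = 2$
$Q{\left(a \right)} = 0$ ($Q{\left(a \right)} = -5 + 5 = 0$)
$S = -7$ ($S = -3 + 2 \left(-2\right) = -3 - 4 = -7$)
$\frac{Q{\left(-1 \right)} \left(-7\right)}{S} = \frac{0 \left(-7\right)}{-7} = 0 \left(- \frac{1}{7}\right) = 0$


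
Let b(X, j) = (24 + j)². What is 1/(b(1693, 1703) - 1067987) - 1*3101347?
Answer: -5937659088073/1914542 ≈ -3.1013e+6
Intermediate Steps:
1/(b(1693, 1703) - 1067987) - 1*3101347 = 1/((24 + 1703)² - 1067987) - 1*3101347 = 1/(1727² - 1067987) - 3101347 = 1/(2982529 - 1067987) - 3101347 = 1/1914542 - 3101347 = -5937659088073/1914542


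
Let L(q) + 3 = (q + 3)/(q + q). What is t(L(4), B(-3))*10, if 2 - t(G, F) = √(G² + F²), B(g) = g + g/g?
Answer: 20 - 5*√545/4 ≈ -9.1815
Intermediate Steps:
L(q) = -3 + (3 + q)/(2*q) (L(q) = -3 + (q + 3)/(q + q) = -3 + (3 + q)/((2*q)) = -3 + (3 + q)*(1/(2*q)) = -3 + (3 + q)/(2*q))
B(g) = 1 + g (B(g) = g + 1 = 1 + g)
t(G, F) = 2 - √(F² + G²) (t(G, F) = 2 - √(G² + F²) = 2 - √(F² + G²))
t(L(4), B(-3))*10 = (2 - √((1 - 3)² + ((½)*(3 - 5*4)/4)²))*10 = (2 - √((-2)² + ((½)*(¼)*(3 - 20))²))*10 = (2 - √(4 + ((½)*(¼)*(-17))²))*10 = (2 - √(4 + (-17/8)²))*10 = (2 - √(4 + 289/64))*10 = (2 - √(545/64))*10 = (2 - √545/8)*10 = 20 - 5*√545/4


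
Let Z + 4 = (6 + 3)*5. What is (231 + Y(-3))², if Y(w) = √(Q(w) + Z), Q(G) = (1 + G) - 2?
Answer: (231 + √37)² ≈ 56208.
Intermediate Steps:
Q(G) = -1 + G
Z = 41 (Z = -4 + (6 + 3)*5 = -4 + 9*5 = -4 + 45 = 41)
Y(w) = √(40 + w) (Y(w) = √((-1 + w) + 41) = √(40 + w))
(231 + Y(-3))² = (231 + √(40 - 3))² = (231 + √37)²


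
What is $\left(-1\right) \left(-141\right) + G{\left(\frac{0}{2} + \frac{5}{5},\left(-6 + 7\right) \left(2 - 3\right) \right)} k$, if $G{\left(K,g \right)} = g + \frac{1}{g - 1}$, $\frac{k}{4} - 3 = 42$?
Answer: $-129$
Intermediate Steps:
$k = 180$ ($k = 12 + 4 \cdot 42 = 12 + 168 = 180$)
$G{\left(K,g \right)} = g + \frac{1}{-1 + g}$
$\left(-1\right) \left(-141\right) + G{\left(\frac{0}{2} + \frac{5}{5},\left(-6 + 7\right) \left(2 - 3\right) \right)} k = \left(-1\right) \left(-141\right) + \frac{1 + \left(\left(-6 + 7\right) \left(2 - 3\right)\right)^{2} - \left(-6 + 7\right) \left(2 - 3\right)}{-1 + \left(-6 + 7\right) \left(2 - 3\right)} 180 = 141 + \frac{1 + \left(1 \left(-1\right)\right)^{2} - 1 \left(-1\right)}{-1 + 1 \left(-1\right)} 180 = 141 + \frac{1 + \left(-1\right)^{2} - -1}{-1 - 1} \cdot 180 = 141 + \frac{1 + 1 + 1}{-2} \cdot 180 = 141 + \left(- \frac{1}{2}\right) 3 \cdot 180 = 141 - 270 = -129$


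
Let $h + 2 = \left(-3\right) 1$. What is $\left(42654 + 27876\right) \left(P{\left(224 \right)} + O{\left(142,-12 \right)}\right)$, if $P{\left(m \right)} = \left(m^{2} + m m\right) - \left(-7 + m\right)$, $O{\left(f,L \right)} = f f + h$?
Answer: $8484335820$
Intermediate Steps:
$h = -5$ ($h = -2 - 3 = -5$)
$O{\left(f,L \right)} = -5 + f^{2}$ ($O{\left(f,L \right)} = f f - 5 = f^{2} - 5 = -5 + f^{2}$)
$P{\left(m \right)} = 7 - m + 2 m^{2}$ ($P{\left(m \right)} = \left(m^{2} + m^{2}\right) - \left(-7 + m\right) = 2 m^{2} - \left(-7 + m\right) = 7 - m + 2 m^{2}$)
$\left(42654 + 27876\right) \left(P{\left(224 \right)} + O{\left(142,-12 \right)}\right) = \left(42654 + 27876\right) \left(\left(7 - 224 + 2 \cdot 224^{2}\right) - \left(5 - 142^{2}\right)\right) = 70530 \left(\left(7 - 224 + 2 \cdot 50176\right) + \left(-5 + 20164\right)\right) = 70530 \left(\left(7 - 224 + 100352\right) + 20159\right) = 70530 \left(100135 + 20159\right) = 70530 \cdot 120294 = 8484335820$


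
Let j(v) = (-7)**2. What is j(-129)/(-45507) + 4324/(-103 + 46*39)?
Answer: 28098487/10993191 ≈ 2.5560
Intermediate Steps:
j(v) = 49
j(-129)/(-45507) + 4324/(-103 + 46*39) = 49/(-45507) + 4324/(-103 + 46*39) = 49*(-1/45507) + 4324/(-103 + 1794) = -7/6501 + 4324/1691 = 28098487/10993191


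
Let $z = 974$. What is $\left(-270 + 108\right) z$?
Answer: $-157788$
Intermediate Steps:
$\left(-270 + 108\right) z = \left(-270 + 108\right) 974 = \left(-162\right) 974 = -157788$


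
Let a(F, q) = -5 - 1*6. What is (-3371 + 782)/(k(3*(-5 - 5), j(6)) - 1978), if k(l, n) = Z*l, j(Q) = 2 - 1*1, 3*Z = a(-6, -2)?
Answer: 2589/1868 ≈ 1.3860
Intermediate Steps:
a(F, q) = -11 (a(F, q) = -5 - 6 = -11)
Z = -11/3 (Z = (⅓)*(-11) = -11/3 ≈ -3.6667)
j(Q) = 1 (j(Q) = 2 - 1 = 1)
k(l, n) = -11*l/3
(-3371 + 782)/(k(3*(-5 - 5), j(6)) - 1978) = (-3371 + 782)/(-11*(-5 - 5) - 1978) = -2589/(-11*(-10) - 1978) = -2589/(-11/3*(-30) - 1978) = -2589/(110 - 1978) = -2589/(-1868) = -2589*(-1/1868) = 2589/1868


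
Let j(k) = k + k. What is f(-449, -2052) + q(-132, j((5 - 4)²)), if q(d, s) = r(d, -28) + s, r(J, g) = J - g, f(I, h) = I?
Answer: -551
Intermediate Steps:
j(k) = 2*k
q(d, s) = 28 + d + s (q(d, s) = (d - 1*(-28)) + s = (d + 28) + s = (28 + d) + s = 28 + d + s)
f(-449, -2052) + q(-132, j((5 - 4)²)) = -449 + (28 - 132 + 2*(5 - 4)²) = -449 + (28 - 132 + 2*1²) = -449 + (28 - 132 + 2*1) = -449 + (28 - 132 + 2) = -449 - 102 = -551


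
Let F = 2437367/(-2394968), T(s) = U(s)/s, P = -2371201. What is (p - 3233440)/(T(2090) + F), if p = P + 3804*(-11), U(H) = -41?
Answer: 14131692677416600/2596145359 ≈ 5.4433e+6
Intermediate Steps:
T(s) = -41/s
p = -2413045 (p = -2371201 + 3804*(-11) = -2371201 - 41844 = -2413045)
F = -2437367/2394968 (F = 2437367*(-1/2394968) = -2437367/2394968 ≈ -1.0177)
(p - 3233440)/(T(2090) + F) = (-2413045 - 3233440)/(-41/2090 - 2437367/2394968) = -5646485/(-41*1/2090 - 2437367/2394968) = -5646485/(-41/2090 - 2437367/2394968) = -5646485/(-2596145359/2502741560) = -5646485*(-2502741560/2596145359) = 14131692677416600/2596145359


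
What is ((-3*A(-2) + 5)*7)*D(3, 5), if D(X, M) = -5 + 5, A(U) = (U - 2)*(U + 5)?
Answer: 0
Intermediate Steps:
A(U) = (-2 + U)*(5 + U)
D(X, M) = 0
((-3*A(-2) + 5)*7)*D(3, 5) = ((-3*(-10 + (-2)² + 3*(-2)) + 5)*7)*0 = ((-3*(-10 + 4 - 6) + 5)*7)*0 = ((-3*(-12) + 5)*7)*0 = ((36 + 5)*7)*0 = (41*7)*0 = 287*0 = 0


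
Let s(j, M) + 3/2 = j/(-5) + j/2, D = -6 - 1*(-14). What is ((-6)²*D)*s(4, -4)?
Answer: -432/5 ≈ -86.400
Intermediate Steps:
D = 8 (D = -6 + 14 = 8)
s(j, M) = -3/2 + 3*j/10 (s(j, M) = -3/2 + (j/(-5) + j/2) = -3/2 + (j*(-⅕) + j*(½)) = -3/2 + (-j/5 + j/2) = -3/2 + 3*j/10)
((-6)²*D)*s(4, -4) = ((-6)²*8)*(-3/2 + (3/10)*4) = (36*8)*(-3/2 + 6/5) = 288*(-3/10) = -432/5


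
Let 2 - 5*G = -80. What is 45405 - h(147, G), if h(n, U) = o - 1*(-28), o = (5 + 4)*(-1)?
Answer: 45386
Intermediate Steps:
G = 82/5 (G = 2/5 - 1/5*(-80) = 2/5 + 16 = 82/5 ≈ 16.400)
o = -9 (o = 9*(-1) = -9)
h(n, U) = 19 (h(n, U) = -9 - 1*(-28) = -9 + 28 = 19)
45405 - h(147, G) = 45405 - 1*19 = 45405 - 19 = 45386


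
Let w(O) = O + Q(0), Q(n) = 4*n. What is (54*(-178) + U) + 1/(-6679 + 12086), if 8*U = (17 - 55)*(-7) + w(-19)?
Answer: -414441135/43256 ≈ -9581.1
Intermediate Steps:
w(O) = O (w(O) = O + 4*0 = O + 0 = O)
U = 247/8 (U = ((17 - 55)*(-7) - 19)/8 = (-38*(-7) - 19)/8 = (266 - 19)/8 = (⅛)*247 = 247/8 ≈ 30.875)
(54*(-178) + U) + 1/(-6679 + 12086) = (54*(-178) + 247/8) + 1/(-6679 + 12086) = (-9612 + 247/8) + 1/5407 = -76649/8 + 1/5407 = -414441135/43256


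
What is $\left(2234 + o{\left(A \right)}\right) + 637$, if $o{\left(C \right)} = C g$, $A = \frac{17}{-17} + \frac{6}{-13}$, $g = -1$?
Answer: $\frac{37342}{13} \approx 2872.5$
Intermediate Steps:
$A = - \frac{19}{13}$ ($A = 17 \left(- \frac{1}{17}\right) + 6 \left(- \frac{1}{13}\right) = -1 - \frac{6}{13} = - \frac{19}{13} \approx -1.4615$)
$o{\left(C \right)} = - C$ ($o{\left(C \right)} = C \left(-1\right) = - C$)
$\left(2234 + o{\left(A \right)}\right) + 637 = \left(2234 - - \frac{19}{13}\right) + 637 = \left(2234 + \frac{19}{13}\right) + 637 = \frac{29061}{13} + 637 = \frac{37342}{13}$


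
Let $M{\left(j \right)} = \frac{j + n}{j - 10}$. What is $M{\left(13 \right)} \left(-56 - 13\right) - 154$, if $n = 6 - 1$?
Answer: $-568$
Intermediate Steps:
$n = 5$
$M{\left(j \right)} = \frac{5 + j}{-10 + j}$ ($M{\left(j \right)} = \frac{j + 5}{j - 10} = \frac{5 + j}{-10 + j}$)
$M{\left(13 \right)} \left(-56 - 13\right) - 154 = \frac{5 + 13}{-10 + 13} \left(-56 - 13\right) - 154 = \frac{1}{3} \cdot 18 \left(-69\right) - 154 = 6 \left(-69\right) - 154 = -414 - 154 = -568$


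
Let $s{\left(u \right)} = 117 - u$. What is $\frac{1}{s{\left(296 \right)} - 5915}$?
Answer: $- \frac{1}{6094} \approx -0.0001641$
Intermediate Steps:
$\frac{1}{s{\left(296 \right)} - 5915} = \frac{1}{\left(117 - 296\right) - 5915} = \frac{1}{-179 - 5915} = \frac{1}{-6094} = - \frac{1}{6094}$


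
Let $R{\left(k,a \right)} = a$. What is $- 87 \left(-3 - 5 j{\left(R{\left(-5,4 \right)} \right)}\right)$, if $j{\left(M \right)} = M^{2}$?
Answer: $7221$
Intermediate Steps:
$- 87 \left(-3 - 5 j{\left(R{\left(-5,4 \right)} \right)}\right) = - 87 \left(-3 - 5 \cdot 4^{2}\right) = - 87 \left(-3 - 80\right) = \left(-87\right) \left(-83\right) = 7221$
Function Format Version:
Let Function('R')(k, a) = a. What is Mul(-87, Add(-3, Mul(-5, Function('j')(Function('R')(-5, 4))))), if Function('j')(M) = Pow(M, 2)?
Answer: 7221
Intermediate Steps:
Mul(-87, Add(-3, Mul(-5, Function('j')(Function('R')(-5, 4))))) = Mul(-87, Add(-3, Mul(-5, Pow(4, 2)))) = Mul(-87, Add(-3, Mul(-5, 16))) = Mul(-87, Add(-3, -80)) = Mul(-87, -83) = 7221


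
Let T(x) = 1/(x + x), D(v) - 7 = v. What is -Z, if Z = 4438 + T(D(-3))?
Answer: -35505/8 ≈ -4438.1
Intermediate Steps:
D(v) = 7 + v
T(x) = 1/(2*x)
Z = 35505/8 (Z = 4438 + 1/(2*(7 - 3)) = 4438 + (½)/4 = 4438 + (½)*(¼) = 4438 + ⅛ = 35505/8 ≈ 4438.1)
-Z = -1*35505/8 = -35505/8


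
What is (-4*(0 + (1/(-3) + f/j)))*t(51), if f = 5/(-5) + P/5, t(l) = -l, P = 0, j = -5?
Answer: -136/5 ≈ -27.200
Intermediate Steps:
f = -1 (f = 5/(-5) + 0/5 = 5*(-⅕) + 0*(⅕) = -1 + 0 = -1)
(-4*(0 + (1/(-3) + f/j)))*t(51) = (-4*(0 + (1/(-3) - 1/(-5))))*(-1*51) = -4*(0 + (1*(-⅓) - 1*(-⅕)))*(-51) = -4*(0 + (-⅓ + ⅕))*(-51) = -4*(0 - 2/15)*(-51) = -4*(-2/15)*(-51) = (8/15)*(-51) = -136/5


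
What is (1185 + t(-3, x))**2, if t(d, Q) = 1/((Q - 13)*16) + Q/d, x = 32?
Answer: 1147030290025/831744 ≈ 1.3791e+6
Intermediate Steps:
t(d, Q) = 1/(16*(-13 + Q)) + Q/d (t(d, Q) = (1/16)/(-13 + Q) + Q/d = 1/(16*(-13 + Q)) + Q/d)
(1185 + t(-3, x))**2 = (1185 + (32**2 - 13*32 + (1/16)*(-3))/((-3)*(-13 + 32)))**2 = (1185 - 1/3*(1024 - 416 - 3/16)/19)**2 = (1185 - 1/3*1/19*9725/16)**2 = (1185 - 9725/912)**2 = (1070995/912)**2 = 1147030290025/831744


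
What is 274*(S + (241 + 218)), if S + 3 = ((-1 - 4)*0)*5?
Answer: 124944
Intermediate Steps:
S = -3 (S = -3 + ((-1 - 4)*0)*5 = -3 - 5*0*5 = -3 + 0*5 = -3 + 0 = -3)
274*(S + (241 + 218)) = 274*(-3 + (241 + 218)) = 274*(-3 + 459) = 274*456 = 124944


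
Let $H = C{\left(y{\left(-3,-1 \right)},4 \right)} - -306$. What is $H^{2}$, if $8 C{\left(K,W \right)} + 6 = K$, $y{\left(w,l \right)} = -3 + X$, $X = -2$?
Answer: $\frac{5938969}{64} \approx 92796.0$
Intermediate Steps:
$y{\left(w,l \right)} = -5$ ($y{\left(w,l \right)} = -3 - 2 = -5$)
$C{\left(K,W \right)} = - \frac{3}{4} + \frac{K}{8}$
$H = \frac{2437}{8}$ ($H = \left(- \frac{3}{4} + \frac{1}{8} \left(-5\right)\right) - -306 = \left(- \frac{3}{4} - \frac{5}{8}\right) + 306 = - \frac{11}{8} + 306 = \frac{2437}{8} \approx 304.63$)
$H^{2} = \left(\frac{2437}{8}\right)^{2} = \frac{5938969}{64}$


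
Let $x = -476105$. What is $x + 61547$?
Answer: $-414558$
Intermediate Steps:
$x + 61547 = -476105 + 61547 = -414558$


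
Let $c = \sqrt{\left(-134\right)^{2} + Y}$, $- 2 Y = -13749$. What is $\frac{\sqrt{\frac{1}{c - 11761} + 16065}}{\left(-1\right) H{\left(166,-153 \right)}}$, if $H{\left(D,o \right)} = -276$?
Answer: $\frac{\sqrt{377880928 - 16065 \sqrt{99322}}}{276 \sqrt{23522 - \sqrt{99322}}} \approx 0.45923$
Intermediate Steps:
$Y = \frac{13749}{2}$ ($Y = \left(- \frac{1}{2}\right) \left(-13749\right) = \frac{13749}{2} \approx 6874.5$)
$c = \frac{\sqrt{99322}}{2}$ ($c = \sqrt{\left(-134\right)^{2} + \frac{13749}{2}} = \sqrt{17956 + \frac{13749}{2}} = \sqrt{\frac{49661}{2}} = \frac{\sqrt{99322}}{2} \approx 157.58$)
$\frac{\sqrt{\frac{1}{c - 11761} + 16065}}{\left(-1\right) H{\left(166,-153 \right)}} = \frac{\sqrt{\frac{1}{\frac{\sqrt{99322}}{2} - 11761} + 16065}}{\left(-1\right) \left(-276\right)} = \frac{\sqrt{\frac{1}{-11761 + \frac{\sqrt{99322}}{2}} + 16065}}{276} = \sqrt{16065 + \frac{1}{-11761 + \frac{\sqrt{99322}}{2}}} \cdot \frac{1}{276} = \frac{\sqrt{16065 + \frac{1}{-11761 + \frac{\sqrt{99322}}{2}}}}{276}$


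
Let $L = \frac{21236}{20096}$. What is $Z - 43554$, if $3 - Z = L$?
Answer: $- \frac{218805533}{5024} \approx -43552.0$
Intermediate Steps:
$L = \frac{5309}{5024}$ ($L = 21236 \cdot \frac{1}{20096} = \frac{5309}{5024} \approx 1.0567$)
$Z = \frac{9763}{5024}$ ($Z = 3 - \frac{5309}{5024} = \frac{9763}{5024} \approx 1.9433$)
$Z - 43554 = \frac{9763}{5024} - 43554 = - \frac{218805533}{5024}$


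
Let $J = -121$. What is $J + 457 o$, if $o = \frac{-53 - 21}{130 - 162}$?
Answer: $\frac{14973}{16} \approx 935.81$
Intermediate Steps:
$o = \frac{37}{16}$ ($o = - \frac{74}{-32} = \left(-74\right) \left(- \frac{1}{32}\right) = \frac{37}{16} \approx 2.3125$)
$J + 457 o = -121 + 457 \cdot \frac{37}{16} = -121 + \frac{16909}{16} = \frac{14973}{16}$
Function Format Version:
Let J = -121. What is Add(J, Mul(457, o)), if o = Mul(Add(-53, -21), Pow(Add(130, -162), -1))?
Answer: Rational(14973, 16) ≈ 935.81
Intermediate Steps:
o = Rational(37, 16) (o = Mul(-74, Pow(-32, -1)) = Mul(-74, Rational(-1, 32)) = Rational(37, 16) ≈ 2.3125)
Add(J, Mul(457, o)) = Add(-121, Mul(457, Rational(37, 16))) = Add(-121, Rational(16909, 16)) = Rational(14973, 16)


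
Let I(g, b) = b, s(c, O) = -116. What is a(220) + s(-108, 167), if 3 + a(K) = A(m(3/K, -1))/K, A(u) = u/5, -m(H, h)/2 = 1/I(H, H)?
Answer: -1787/15 ≈ -119.13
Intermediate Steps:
m(H, h) = -2/H
A(u) = u/5 (A(u) = u*(⅕) = u/5)
a(K) = -47/15 (a(K) = -3 + ((-2*K/3)/5)/K = -3 + (-2*K/15)/K = -3 - 2/15 = -47/15)
a(220) + s(-108, 167) = -47/15 - 116 = -1787/15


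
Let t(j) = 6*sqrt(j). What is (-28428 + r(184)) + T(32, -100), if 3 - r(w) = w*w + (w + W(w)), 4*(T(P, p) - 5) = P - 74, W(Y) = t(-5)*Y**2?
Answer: -124941/2 - 203136*I*sqrt(5) ≈ -62471.0 - 4.5423e+5*I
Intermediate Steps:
W(Y) = 6*I*sqrt(5)*Y**2 (W(Y) = (6*sqrt(-5))*Y**2 = (6*(I*sqrt(5)))*Y**2 = (6*I*sqrt(5))*Y**2 = 6*I*sqrt(5)*Y**2)
T(P, p) = -27/2 + P/4 (T(P, p) = 5 + (P - 74)/4 = 5 + (-74 + P)/4 = 5 + (-37/2 + P/4) = -27/2 + P/4)
r(w) = 3 - w - w**2 - 6*I*sqrt(5)*w**2 (r(w) = 3 - (w*w + (w + 6*I*sqrt(5)*w**2)) = 3 - (w**2 + (w + 6*I*sqrt(5)*w**2)) = 3 - (w + w**2 + 6*I*sqrt(5)*w**2) = 3 + (-w - w**2 - 6*I*sqrt(5)*w**2) = 3 - w - w**2 - 6*I*sqrt(5)*w**2)
(-28428 + r(184)) + T(32, -100) = (-28428 + (3 - 1*184 - 1*184**2 - 6*I*sqrt(5)*184**2)) + (-27/2 + (1/4)*32) = (-28428 + (3 - 184 - 1*33856 - 6*I*sqrt(5)*33856)) + (-27/2 + 8) = (-28428 + (3 - 184 - 33856 - 203136*I*sqrt(5))) - 11/2 = (-28428 + (-34037 - 203136*I*sqrt(5))) - 11/2 = (-62465 - 203136*I*sqrt(5)) - 11/2 = -124941/2 - 203136*I*sqrt(5)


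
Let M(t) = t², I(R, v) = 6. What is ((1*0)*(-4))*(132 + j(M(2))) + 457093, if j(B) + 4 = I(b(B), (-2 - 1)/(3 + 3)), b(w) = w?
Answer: 457093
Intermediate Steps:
j(B) = 2 (j(B) = -4 + 6 = 2)
((1*0)*(-4))*(132 + j(M(2))) + 457093 = ((1*0)*(-4))*(132 + 2) + 457093 = (0*(-4))*134 + 457093 = 0*134 + 457093 = 0 + 457093 = 457093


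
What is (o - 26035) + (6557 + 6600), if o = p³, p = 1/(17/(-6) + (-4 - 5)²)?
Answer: -1328516488286/103161709 ≈ -12878.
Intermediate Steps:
p = 6/469 (p = 1/(17*(-⅙) + (-9)²) = 1/(-17/6 + 81) = 1/(469/6) = 6/469 ≈ 0.012793)
o = 216/103161709 (o = (6/469)³ = 216/103161709 ≈ 2.0938e-6)
(o - 26035) + (6557 + 6600) = (216/103161709 - 26035) + (6557 + 6600) = -2685815093599/103161709 + 13157 = -1328516488286/103161709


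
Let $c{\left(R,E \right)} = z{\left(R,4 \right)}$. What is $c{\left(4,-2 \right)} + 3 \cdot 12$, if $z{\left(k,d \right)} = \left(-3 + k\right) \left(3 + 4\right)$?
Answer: $43$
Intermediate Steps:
$z{\left(k,d \right)} = -21 + 7 k$ ($z{\left(k,d \right)} = \left(-3 + k\right) 7 = -21 + 7 k$)
$c{\left(R,E \right)} = -21 + 7 R$
$c{\left(4,-2 \right)} + 3 \cdot 12 = \left(-21 + 7 \cdot 4\right) + 3 \cdot 12 = \left(-21 + 28\right) + 36 = 7 + 36 = 43$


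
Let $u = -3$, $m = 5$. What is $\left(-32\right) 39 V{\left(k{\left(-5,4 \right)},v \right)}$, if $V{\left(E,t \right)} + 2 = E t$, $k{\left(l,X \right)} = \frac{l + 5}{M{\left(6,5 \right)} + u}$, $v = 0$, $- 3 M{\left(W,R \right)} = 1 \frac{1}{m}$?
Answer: $2496$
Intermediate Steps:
$M{\left(W,R \right)} = - \frac{1}{15}$ ($M{\left(W,R \right)} = - \frac{1 \cdot \frac{1}{5}}{3} = \left(- \frac{1}{3}\right) \frac{1}{5} = - \frac{1}{15}$)
$k{\left(l,X \right)} = - \frac{75}{46} - \frac{15 l}{46}$ ($k{\left(l,X \right)} = \frac{l + 5}{- \frac{1}{15} - 3} = \frac{5 + l}{- \frac{46}{15}} = \left(5 + l\right) \left(- \frac{15}{46}\right) = - \frac{75}{46} - \frac{15 l}{46}$)
$V{\left(E,t \right)} = -2 + E t$
$\left(-32\right) 39 V{\left(k{\left(-5,4 \right)},v \right)} = \left(-32\right) 39 \left(-2 + \left(- \frac{75}{46} - - \frac{75}{46}\right) 0\right) = - 1248 \left(-2 + \left(- \frac{75}{46} + \frac{75}{46}\right) 0\right) = - 1248 \left(-2 + 0 \cdot 0\right) = - 1248 \left(-2 + 0\right) = \left(-1248\right) \left(-2\right) = 2496$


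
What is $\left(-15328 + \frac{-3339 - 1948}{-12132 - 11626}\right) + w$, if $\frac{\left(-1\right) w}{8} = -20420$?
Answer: $\frac{3516949543}{23758} \approx 1.4803 \cdot 10^{5}$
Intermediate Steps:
$w = 163360$ ($w = \left(-8\right) \left(-20420\right) = 163360$)
$\left(-15328 + \frac{-3339 - 1948}{-12132 - 11626}\right) + w = \left(-15328 + \frac{-3339 - 1948}{-12132 - 11626}\right) + 163360 = \left(-15328 - \frac{5287}{-23758}\right) + 163360 = \left(-15328 - - \frac{5287}{23758}\right) + 163360 = \left(-15328 + \frac{5287}{23758}\right) + 163360 = - \frac{364157337}{23758} + 163360 = \frac{3516949543}{23758}$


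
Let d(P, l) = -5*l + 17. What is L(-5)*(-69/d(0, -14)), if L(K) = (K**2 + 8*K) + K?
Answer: 460/29 ≈ 15.862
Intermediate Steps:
d(P, l) = 17 - 5*l
L(K) = K**2 + 9*K
L(-5)*(-69/d(0, -14)) = (-5*(9 - 5))*(-69/(17 - 5*(-14))) = (-5*4)*(-69/(17 + 70)) = -(-1380)/87 = -20*(-23/29) = 460/29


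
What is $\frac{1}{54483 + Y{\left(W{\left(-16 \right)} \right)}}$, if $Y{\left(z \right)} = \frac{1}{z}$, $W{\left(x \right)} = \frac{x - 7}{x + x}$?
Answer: $\frac{23}{1253141} \approx 1.8354 \cdot 10^{-5}$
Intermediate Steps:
$W{\left(x \right)} = \frac{-7 + x}{2 x}$
$\frac{1}{54483 + Y{\left(W{\left(-16 \right)} \right)}} = \frac{1}{54483 + \frac{1}{\frac{1}{2} \frac{1}{-16} \left(-7 - 16\right)}} = \frac{1}{54483 + \frac{1}{\frac{1}{2} \left(- \frac{1}{16}\right) \left(-23\right)}} = \frac{1}{54483 + \frac{1}{\frac{23}{32}}} = \frac{1}{54483 + \frac{32}{23}} = \frac{1}{\frac{1253141}{23}} = \frac{23}{1253141}$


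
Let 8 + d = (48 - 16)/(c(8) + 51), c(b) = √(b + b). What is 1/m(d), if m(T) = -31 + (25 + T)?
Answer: -55/738 ≈ -0.074526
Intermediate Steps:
c(b) = √2*√b (c(b) = √(2*b) = √2*√b)
d = -408/55 (d = -8 + (48 - 16)/(√2*√8 + 51) = -8 + 32/(√2*(2*√2) + 51) = -8 + 32/(4 + 51) = -8 + 32/55 = -408/55 ≈ -7.4182)
m(T) = -6 + T
1/m(d) = 1/(-6 - 408/55) = 1/(-738/55) = -55/738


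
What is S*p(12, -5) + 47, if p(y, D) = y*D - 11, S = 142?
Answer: -10035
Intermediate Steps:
p(y, D) = -11 + D*y (p(y, D) = D*y - 11 = -11 + D*y)
S*p(12, -5) + 47 = 142*(-11 - 5*12) + 47 = 142*(-11 - 60) + 47 = 142*(-71) + 47 = -10082 + 47 = -10035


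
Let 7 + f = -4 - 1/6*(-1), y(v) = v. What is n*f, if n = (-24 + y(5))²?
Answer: -23465/6 ≈ -3910.8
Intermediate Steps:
f = -65/6 (f = -7 + (-4 - 1/6*(-1)) = -7 + (-4 - 1*⅙*(-1)) = -7 + (-4 - ⅙*(-1)) = -7 + (-4 + ⅙) = -7 - 23/6 = -65/6 ≈ -10.833)
n = 361 (n = (-24 + 5)² = (-19)² = 361)
n*f = 361*(-65/6) = -23465/6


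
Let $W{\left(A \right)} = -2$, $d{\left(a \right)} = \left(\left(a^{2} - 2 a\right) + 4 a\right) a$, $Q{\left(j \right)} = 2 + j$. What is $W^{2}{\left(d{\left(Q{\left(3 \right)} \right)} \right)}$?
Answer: $4$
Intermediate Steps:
$d{\left(a \right)} = a \left(a^{2} + 2 a\right)$ ($d{\left(a \right)} = \left(a^{2} + 2 a\right) a = a \left(a^{2} + 2 a\right)$)
$W^{2}{\left(d{\left(Q{\left(3 \right)} \right)} \right)} = \left(-2\right)^{2} = 4$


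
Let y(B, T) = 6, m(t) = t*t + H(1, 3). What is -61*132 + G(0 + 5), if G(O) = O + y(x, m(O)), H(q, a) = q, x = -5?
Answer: -8041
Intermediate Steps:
m(t) = 1 + t² (m(t) = t*t + 1 = t² + 1 = 1 + t²)
G(O) = 6 + O (G(O) = O + 6 = 6 + O)
-61*132 + G(0 + 5) = -61*132 + (6 + (0 + 5)) = -8052 + (6 + 5) = -8052 + 11 = -8041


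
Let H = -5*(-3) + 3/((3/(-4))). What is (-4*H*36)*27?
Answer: -42768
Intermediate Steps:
H = 11 (H = 15 + 3/((3*(-¼))) = 15 + 3/(-¾) = 15 + 3*(-4/3) = 15 - 4 = 11)
(-4*H*36)*27 = (-4*11*36)*27 = -44*36*27 = -1584*27 = -42768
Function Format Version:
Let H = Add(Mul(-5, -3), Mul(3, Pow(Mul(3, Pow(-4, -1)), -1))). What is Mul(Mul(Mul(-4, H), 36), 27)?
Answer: -42768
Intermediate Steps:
H = 11 (H = Add(15, Mul(3, Pow(Mul(3, Rational(-1, 4)), -1))) = Add(15, Mul(3, Pow(Rational(-3, 4), -1))) = Add(15, Mul(3, Rational(-4, 3))) = Add(15, -4) = 11)
Mul(Mul(Mul(-4, H), 36), 27) = Mul(Mul(Mul(-4, 11), 36), 27) = Mul(Mul(-44, 36), 27) = Mul(-1584, 27) = -42768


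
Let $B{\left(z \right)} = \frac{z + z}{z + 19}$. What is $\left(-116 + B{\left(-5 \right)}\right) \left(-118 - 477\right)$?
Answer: $69445$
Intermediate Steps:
$B{\left(z \right)} = \frac{2 z}{19 + z}$
$\left(-116 + B{\left(-5 \right)}\right) \left(-118 - 477\right) = \left(-116 + 2 \left(-5\right) \frac{1}{19 - 5}\right) \left(-118 - 477\right) = \left(-116 + 2 \left(-5\right) \frac{1}{14}\right) \left(-595\right) = \left(-116 - \frac{5}{7}\right) \left(-595\right) = \left(- \frac{817}{7}\right) \left(-595\right) = 69445$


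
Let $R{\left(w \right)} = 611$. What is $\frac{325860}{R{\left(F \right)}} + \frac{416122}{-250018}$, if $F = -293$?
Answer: $\frac{40608307469}{76380499} \approx 531.66$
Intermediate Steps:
$\frac{325860}{R{\left(F \right)}} + \frac{416122}{-250018} = \frac{325860}{611} + \frac{416122}{-250018} = 325860 \cdot \frac{1}{611} + 416122 \left(- \frac{1}{250018}\right) = \frac{325860}{611} - \frac{208061}{125009} = \frac{40608307469}{76380499}$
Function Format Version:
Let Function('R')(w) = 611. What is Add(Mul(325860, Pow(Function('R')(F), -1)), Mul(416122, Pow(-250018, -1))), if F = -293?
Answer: Rational(40608307469, 76380499) ≈ 531.66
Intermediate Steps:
Add(Mul(325860, Pow(Function('R')(F), -1)), Mul(416122, Pow(-250018, -1))) = Add(Mul(325860, Pow(611, -1)), Mul(416122, Pow(-250018, -1))) = Add(Mul(325860, Rational(1, 611)), Mul(416122, Rational(-1, 250018))) = Add(Rational(325860, 611), Rational(-208061, 125009)) = Rational(40608307469, 76380499)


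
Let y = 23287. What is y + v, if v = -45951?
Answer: -22664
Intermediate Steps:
y + v = 23287 - 45951 = -22664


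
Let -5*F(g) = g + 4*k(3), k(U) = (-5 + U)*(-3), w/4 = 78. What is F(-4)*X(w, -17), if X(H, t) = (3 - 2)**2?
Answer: -4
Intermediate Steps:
w = 312 (w = 4*78 = 312)
k(U) = 15 - 3*U
X(H, t) = 1 (X(H, t) = 1**2 = 1)
F(g) = -24/5 - g/5 (F(g) = -(g + 4*(15 - 3*3))/5 = -(g + 4*(15 - 9))/5 = -(g + 4*6)/5 = -(g + 24)/5 = -(24 + g)/5 = -24/5 - g/5)
F(-4)*X(w, -17) = (-24/5 - 1/5*(-4))*1 = (-24/5 + 4/5)*1 = -4*1 = -4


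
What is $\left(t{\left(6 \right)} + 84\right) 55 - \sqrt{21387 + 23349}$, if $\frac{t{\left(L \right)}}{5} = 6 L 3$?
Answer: $34320 - 8 \sqrt{699} \approx 34109.0$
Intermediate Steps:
$t{\left(L \right)} = 90 L$ ($t{\left(L \right)} = 5 \cdot 6 L 3 = 5 \cdot 18 L = 90 L$)
$\left(t{\left(6 \right)} + 84\right) 55 - \sqrt{21387 + 23349} = \left(90 \cdot 6 + 84\right) 55 - \sqrt{21387 + 23349} = \left(540 + 84\right) 55 - \sqrt{44736} = 624 \cdot 55 - 8 \sqrt{699} = 34320 - 8 \sqrt{699}$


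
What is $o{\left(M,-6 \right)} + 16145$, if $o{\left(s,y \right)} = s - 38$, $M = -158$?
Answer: $15949$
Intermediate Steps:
$o{\left(s,y \right)} = -38 + s$ ($o{\left(s,y \right)} = s - 38 = -38 + s$)
$o{\left(M,-6 \right)} + 16145 = \left(-38 - 158\right) + 16145 = -196 + 16145 = 15949$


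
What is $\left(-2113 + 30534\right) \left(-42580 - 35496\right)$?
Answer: $-2218997996$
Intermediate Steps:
$\left(-2113 + 30534\right) \left(-42580 - 35496\right) = 28421 \left(-78076\right) = -2218997996$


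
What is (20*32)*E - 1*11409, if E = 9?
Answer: -5649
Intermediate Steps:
(20*32)*E - 1*11409 = (20*32)*9 - 1*11409 = 640*9 - 11409 = 5760 - 11409 = -5649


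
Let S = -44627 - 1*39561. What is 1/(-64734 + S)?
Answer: -1/148922 ≈ -6.7149e-6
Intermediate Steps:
S = -84188 (S = -44627 - 39561 = -84188)
1/(-64734 + S) = 1/(-64734 - 84188) = 1/(-148922) = -1/148922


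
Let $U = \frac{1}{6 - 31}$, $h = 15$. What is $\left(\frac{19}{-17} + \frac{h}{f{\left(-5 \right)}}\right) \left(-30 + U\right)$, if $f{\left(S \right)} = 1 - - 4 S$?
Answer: $\frac{462616}{8075} \approx 57.29$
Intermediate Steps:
$f{\left(S \right)} = 1 + 4 S$
$U = - \frac{1}{25}$ ($U = \frac{1}{-25} = - \frac{1}{25} \approx -0.04$)
$\left(\frac{19}{-17} + \frac{h}{f{\left(-5 \right)}}\right) \left(-30 + U\right) = \left(\frac{19}{-17} + \frac{15}{1 + 4 \left(-5\right)}\right) \left(-30 - \frac{1}{25}\right) = \left(19 \left(- \frac{1}{17}\right) + \frac{15}{1 - 20}\right) \left(- \frac{751}{25}\right) = \left(- \frac{19}{17} + \frac{15}{-19}\right) \left(- \frac{751}{25}\right) = \left(- \frac{19}{17} + 15 \left(- \frac{1}{19}\right)\right) \left(- \frac{751}{25}\right) = \left(- \frac{19}{17} - \frac{15}{19}\right) \left(- \frac{751}{25}\right) = \left(- \frac{616}{323}\right) \left(- \frac{751}{25}\right) = \frac{462616}{8075}$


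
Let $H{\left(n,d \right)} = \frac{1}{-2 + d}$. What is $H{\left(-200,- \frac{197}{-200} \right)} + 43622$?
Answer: $\frac{8855066}{203} \approx 43621.0$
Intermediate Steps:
$H{\left(-200,- \frac{197}{-200} \right)} + 43622 = \frac{1}{-2 - \frac{197}{-200}} + 43622 = \frac{1}{-2 - - \frac{197}{200}} + 43622 = \frac{1}{-2 + \frac{197}{200}} + 43622 = \frac{1}{- \frac{203}{200}} + 43622 = - \frac{200}{203} + 43622 = \frac{8855066}{203}$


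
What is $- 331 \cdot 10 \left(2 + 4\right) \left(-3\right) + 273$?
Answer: $59853$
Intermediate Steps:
$- 331 \cdot 10 \left(2 + 4\right) \left(-3\right) + 273 = - 331 \cdot 10 \cdot 6 \left(-3\right) + 273 = - 331 \cdot 10 \left(-18\right) + 273 = \left(-331\right) \left(-180\right) + 273 = 59580 + 273 = 59853$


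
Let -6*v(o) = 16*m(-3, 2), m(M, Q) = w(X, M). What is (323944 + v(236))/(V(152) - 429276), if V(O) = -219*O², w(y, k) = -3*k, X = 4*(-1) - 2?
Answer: -80980/1372263 ≈ -0.059012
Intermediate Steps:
X = -6 (X = -4 - 2 = -6)
m(M, Q) = -3*M
v(o) = -24 (v(o) = -8*(-3*(-3))/3 = -8*9/3 = -⅙*144 = -24)
(323944 + v(236))/(V(152) - 429276) = (323944 - 24)/(-219*152² - 429276) = 323920/(-219*23104 - 429276) = 323920/(-5059776 - 429276) = 323920/(-5489052) = 323920*(-1/5489052) = -80980/1372263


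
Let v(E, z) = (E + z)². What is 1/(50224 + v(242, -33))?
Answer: 1/93905 ≈ 1.0649e-5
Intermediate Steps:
1/(50224 + v(242, -33)) = 1/(50224 + (242 - 33)²) = 1/(50224 + 209²) = 1/(50224 + 43681) = 1/93905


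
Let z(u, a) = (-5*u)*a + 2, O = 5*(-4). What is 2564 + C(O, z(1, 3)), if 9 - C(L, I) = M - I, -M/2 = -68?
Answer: 2424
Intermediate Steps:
M = 136 (M = -2*(-68) = 136)
O = -20
z(u, a) = 2 - 5*a*u (z(u, a) = -5*a*u + 2 = 2 - 5*a*u)
C(L, I) = -127 + I (C(L, I) = 9 - (136 - I) = 9 + (-136 + I) = -127 + I)
2564 + C(O, z(1, 3)) = 2564 + (-127 + (2 - 5*3*1)) = 2564 + (-127 + (2 - 15)) = 2564 + (-127 - 13) = 2564 - 140 = 2424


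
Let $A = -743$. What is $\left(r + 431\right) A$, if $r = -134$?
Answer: $-220671$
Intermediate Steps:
$\left(r + 431\right) A = \left(-134 + 431\right) \left(-743\right) = 297 \left(-743\right) = -220671$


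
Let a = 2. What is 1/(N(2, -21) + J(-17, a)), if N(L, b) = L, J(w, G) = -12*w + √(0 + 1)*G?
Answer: 1/208 ≈ 0.0048077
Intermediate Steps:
J(w, G) = G - 12*w (J(w, G) = -12*w + √1*G = -12*w + 1*G = -12*w + G = G - 12*w)
1/(N(2, -21) + J(-17, a)) = 1/(2 + (2 - 12*(-17))) = 1/(2 + (2 + 204)) = 1/(2 + 206) = 1/208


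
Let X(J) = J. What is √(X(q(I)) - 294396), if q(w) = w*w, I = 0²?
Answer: 2*I*√73599 ≈ 542.58*I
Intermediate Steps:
I = 0
q(w) = w²
√(X(q(I)) - 294396) = √(0² - 294396) = √(0 - 294396) = √(-294396) = 2*I*√73599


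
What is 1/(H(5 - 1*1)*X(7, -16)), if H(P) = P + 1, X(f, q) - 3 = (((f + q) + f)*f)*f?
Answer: -1/475 ≈ -0.0021053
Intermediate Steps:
X(f, q) = 3 + f**2*(q + 2*f) (X(f, q) = 3 + (((f + q) + f)*f)*f = 3 + ((q + 2*f)*f)*f = 3 + (f*(q + 2*f))*f = 3 + f**2*(q + 2*f))
H(P) = 1 + P
1/(H(5 - 1*1)*X(7, -16)) = 1/((1 + (5 - 1*1))*(3 + 2*7**3 - 16*7**2)) = 1/((1 + (5 - 1))*(3 + 2*343 - 16*49)) = 1/((1 + 4)*(3 + 686 - 784)) = 1/(5*(-95)) = 1/(-475) = -1/475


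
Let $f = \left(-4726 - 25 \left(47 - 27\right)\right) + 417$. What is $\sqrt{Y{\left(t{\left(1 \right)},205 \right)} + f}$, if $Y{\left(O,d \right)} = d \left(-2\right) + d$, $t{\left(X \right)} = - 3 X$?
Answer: $i \sqrt{5014} \approx 70.81 i$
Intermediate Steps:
$Y{\left(O,d \right)} = - d$ ($Y{\left(O,d \right)} = - 2 d + d = - d$)
$f = -4809$ ($f = \left(-4726 - 500\right) + 417 = -5226 + 417 = -4809$)
$\sqrt{Y{\left(t{\left(1 \right)},205 \right)} + f} = \sqrt{\left(-1\right) 205 - 4809} = \sqrt{-205 - 4809} = \sqrt{-5014} = i \sqrt{5014}$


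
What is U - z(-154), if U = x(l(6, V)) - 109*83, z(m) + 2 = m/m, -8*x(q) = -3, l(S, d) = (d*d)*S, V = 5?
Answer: -72365/8 ≈ -9045.6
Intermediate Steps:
l(S, d) = S*d² (l(S, d) = d²*S = S*d²)
x(q) = 3/8 (x(q) = -⅛*(-3) = 3/8)
z(m) = -1 (z(m) = -2 + m/m = -2 + 1 = -1)
U = -72373/8 (U = 3/8 - 109*83 = 3/8 - 9047 = -72373/8 ≈ -9046.6)
U - z(-154) = -72373/8 - 1*(-1) = -72373/8 + 1 = -72365/8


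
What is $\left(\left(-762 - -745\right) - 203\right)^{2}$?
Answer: $48400$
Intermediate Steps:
$\left(\left(-762 - -745\right) - 203\right)^{2} = \left(\left(-762 + 745\right) - 203\right)^{2} = \left(-17 - 203\right)^{2} = \left(-220\right)^{2} = 48400$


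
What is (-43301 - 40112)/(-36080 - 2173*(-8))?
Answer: 83413/18696 ≈ 4.4615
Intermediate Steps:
(-43301 - 40112)/(-36080 - 2173*(-8)) = -83413/(-36080 + 17384) = -83413/(-18696) = -83413*(-1/18696) = 83413/18696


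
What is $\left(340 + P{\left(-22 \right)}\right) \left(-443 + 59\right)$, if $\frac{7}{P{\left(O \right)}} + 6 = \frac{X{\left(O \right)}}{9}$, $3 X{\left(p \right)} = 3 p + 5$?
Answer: $- \frac{29042304}{223} \approx -1.3023 \cdot 10^{5}$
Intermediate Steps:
$X{\left(p \right)} = \frac{5}{3} + p$ ($X{\left(p \right)} = \frac{3 p + 5}{3} = \frac{5 + 3 p}{3} = \frac{5}{3} + p$)
$P{\left(O \right)} = \frac{7}{- \frac{157}{27} + \frac{O}{9}}$ ($P{\left(O \right)} = \frac{7}{-6 + \frac{\frac{5}{3} + O}{9}} = \frac{7}{-6 + \left(\frac{5}{3} + O\right) \frac{1}{9}} = \frac{7}{-6 + \left(\frac{5}{27} + \frac{O}{9}\right)} = \frac{7}{- \frac{157}{27} + \frac{O}{9}}$)
$\left(340 + P{\left(-22 \right)}\right) \left(-443 + 59\right) = \left(340 + \frac{189}{-157 + 3 \left(-22\right)}\right) \left(-443 + 59\right) = \left(340 + \frac{189}{-157 - 66}\right) \left(-384\right) = \left(340 + \frac{189}{-223}\right) \left(-384\right) = \left(340 + 189 \left(- \frac{1}{223}\right)\right) \left(-384\right) = \left(340 - \frac{189}{223}\right) \left(-384\right) = \frac{75631}{223} \left(-384\right) = - \frac{29042304}{223}$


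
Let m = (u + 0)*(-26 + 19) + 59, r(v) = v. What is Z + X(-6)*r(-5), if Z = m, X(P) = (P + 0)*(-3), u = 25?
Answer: -206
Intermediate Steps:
X(P) = -3*P (X(P) = P*(-3) = -3*P)
m = -116 (m = (25 + 0)*(-26 + 19) + 59 = 25*(-7) + 59 = -175 + 59 = -116)
Z = -116
Z + X(-6)*r(-5) = -116 - 3*(-6)*(-5) = -116 + 18*(-5) = -116 - 90 = -206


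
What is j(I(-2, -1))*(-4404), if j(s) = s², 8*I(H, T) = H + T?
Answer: -9909/16 ≈ -619.31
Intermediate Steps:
I(H, T) = H/8 + T/8 (I(H, T) = (H + T)/8 = H/8 + T/8)
j(I(-2, -1))*(-4404) = ((⅛)*(-2) + (⅛)*(-1))²*(-4404) = (-¼ - ⅛)²*(-4404) = (-3/8)²*(-4404) = (9/64)*(-4404) = -9909/16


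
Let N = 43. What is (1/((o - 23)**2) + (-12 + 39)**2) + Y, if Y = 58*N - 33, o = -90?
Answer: 40733111/12769 ≈ 3190.0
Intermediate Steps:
Y = 2461 (Y = 58*43 - 33 = 2494 - 33 = 2461)
(1/((o - 23)**2) + (-12 + 39)**2) + Y = (1/((-90 - 23)**2) + (-12 + 39)**2) + 2461 = (1/((-113)**2) + 27**2) + 2461 = (1/12769 + 729) + 2461 = 9308602/12769 + 2461 = 40733111/12769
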